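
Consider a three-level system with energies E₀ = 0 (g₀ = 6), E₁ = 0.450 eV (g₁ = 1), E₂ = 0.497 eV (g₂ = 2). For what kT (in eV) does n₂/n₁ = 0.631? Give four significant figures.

n₂/n₁ = (g₂/g₁) exp[−(E₂−E₁)/kT] = 0.631.
⇒ (E₂−E₁)/kT = ln((2/1)/0.631) = ln(3.16957) = 1.15360.
kT = 0.047 eV / 1.15360 = 0.04074 eV.

0.04074 eV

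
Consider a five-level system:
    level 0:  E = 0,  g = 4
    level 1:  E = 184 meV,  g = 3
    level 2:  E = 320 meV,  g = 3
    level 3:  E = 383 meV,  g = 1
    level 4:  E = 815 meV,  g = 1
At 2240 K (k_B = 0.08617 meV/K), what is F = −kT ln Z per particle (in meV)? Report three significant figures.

k_BT = 0.08617 × 2240 K = 193.02 meV.
Eᵢ/kT = 0, 0.95327, 1.6579, 1.9843, 4.2224.
Z = Σ gᵢe^(−Eᵢ/kT) = 4·e^(−0) + 3·e^(−0.95327) + 3·e^(−1.6579) + 1·e^(−1.9843) + 1·e^(−4.2224) = 4.0000 + 1.1564 + 0.57162 + 0.13748 + 0.014663 = 5.8802.
F = −kT ln Z = −193.02 × ln(5.8802) = −193.02 × 1.7716 = -342 meV.

-342 meV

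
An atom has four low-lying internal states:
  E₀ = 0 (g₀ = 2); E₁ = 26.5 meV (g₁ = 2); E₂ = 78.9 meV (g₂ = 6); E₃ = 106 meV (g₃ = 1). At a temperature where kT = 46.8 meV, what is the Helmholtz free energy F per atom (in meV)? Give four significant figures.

Eᵢ/kT = 0, 0.566239, 1.68590, 2.26496.
Z = Σ gᵢe^(−Eᵢ/kT) = 2·e^(−0) + 2·e^(−0.566239) + 6·e^(−1.68590) + 1·e^(−2.26496) = 2.00000 + 1.13531 + 1.11167 + 0.103834 = 4.35081.
F = −kT ln Z = −46.8 × ln(4.35081) = −46.8 × 1.47036 = -68.81 meV.

-68.81 meV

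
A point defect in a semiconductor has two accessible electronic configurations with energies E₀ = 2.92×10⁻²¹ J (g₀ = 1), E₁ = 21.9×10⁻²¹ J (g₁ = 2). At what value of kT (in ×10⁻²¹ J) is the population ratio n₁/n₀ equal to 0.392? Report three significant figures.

n₁/n₀ = (g₁/g₀) exp[−(E₁−E₀)/kT] = 0.392.
⇒ (E₁−E₀)/kT = ln((2/1)/0.392) = ln(5.1020) = 1.6296.
kT = 18.98 ×10⁻²¹ J / 1.6296 = 11.6 ×10⁻²¹ J.

11.6 ×10⁻²¹ J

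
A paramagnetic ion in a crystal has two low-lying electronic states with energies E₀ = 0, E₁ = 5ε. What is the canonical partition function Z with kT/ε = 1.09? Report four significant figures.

Z = 1.010

Eᵢ/kT = 0, 4.58716.
Z = Σ e^(−Eᵢ/kT) = e^(−0) + e^(−4.58716) = 1.00000 + 0.0101817 = 1.01018.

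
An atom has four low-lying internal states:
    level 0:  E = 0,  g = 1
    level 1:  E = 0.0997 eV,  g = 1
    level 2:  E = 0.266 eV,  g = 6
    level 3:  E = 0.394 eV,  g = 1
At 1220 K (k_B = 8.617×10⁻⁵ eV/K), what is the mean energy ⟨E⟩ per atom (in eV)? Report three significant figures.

k_BT = 8.617×10⁻⁵ × 1220 K = 0.10513 eV.
Eᵢ/kT = 0, 0.94835, 2.5302, 3.7477.
Z = Σ gᵢe^(−Eᵢ/kT) = 1·e^(−0) + 1·e^(−0.94835) + 6·e^(−2.5302) + 1·e^(−3.7477) = 1.0000 + 0.38738 + 0.47786 + 0.023572 = 1.8888.
⟨E⟩ = Σ Eᵢ gᵢe^(−Eᵢ/kT) / Z = (0·1.0000 + 0.0997·0.38738 + 0.266·0.47786 + 0.394·0.023572) / 1.8888 = 0.0927 eV.

0.0927 eV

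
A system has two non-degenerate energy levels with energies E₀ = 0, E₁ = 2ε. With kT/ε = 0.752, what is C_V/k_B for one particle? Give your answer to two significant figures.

0.43

Eᵢ/kT = 0, 2.660.
Z = Σ e^(−Eᵢ/kT) = e^(−0) + e^(−2.660) = 1.000 + 0.06995 = 1.070.
⟨E⟩ = 0.1307 ε, ⟨E²⟩ = 0.2615 ε².
C_V/k_B = (⟨E²⟩ − ⟨E⟩²)/(kT)² = (0.2615 − 0.01708)/0.5655 = 0.43.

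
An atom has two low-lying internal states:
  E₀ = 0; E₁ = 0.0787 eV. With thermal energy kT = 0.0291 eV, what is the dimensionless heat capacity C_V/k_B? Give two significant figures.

Eᵢ/kT = 0, 2.704.
Z = Σ e^(−Eᵢ/kT) = e^(−0) + e^(−2.704) = 1.000 + 0.06694 = 1.067.
⟨E⟩ = 0.004937 eV, ⟨E²⟩ = 0.0003886 eV².
C_V/k_B = (⟨E²⟩ − ⟨E⟩²)/(kT)² = (0.0003886 − 0.00002437)/0.0008468 = 0.43.

0.43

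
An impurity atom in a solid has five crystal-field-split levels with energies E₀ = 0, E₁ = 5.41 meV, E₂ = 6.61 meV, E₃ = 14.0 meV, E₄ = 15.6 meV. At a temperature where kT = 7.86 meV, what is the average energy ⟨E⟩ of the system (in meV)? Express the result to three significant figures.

Eᵢ/kT = 0, 0.68830, 0.84097, 1.7812, 1.9847.
Z = Σ e^(−Eᵢ/kT) = e^(−0) + e^(−0.68830) + e^(−0.84097) + e^(−1.7812) + e^(−1.9847) = 1.0000 + 0.50243 + 0.43129 + 0.16844 + 0.13742 = 2.2396.
⟨E⟩ = Σ Eᵢ e^(−Eᵢ/kT) / Z = (0·1.0000 + 5.41·0.50243 + 6.61·0.43129 + 14.0·0.16844 + 15.6·0.13742) / 2.2396 = 4.50 meV.

4.50 meV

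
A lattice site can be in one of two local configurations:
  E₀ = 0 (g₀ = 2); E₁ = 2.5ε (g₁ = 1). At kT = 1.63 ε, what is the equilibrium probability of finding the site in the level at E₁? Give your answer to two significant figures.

0.097

Eᵢ/kT = 0, 1.534.
Z = Σ gᵢe^(−Eᵢ/kT) = 2·e^(−0) + 1·e^(−1.534) = 2.000 + 0.2157 = 2.216.
P₁ = g₁ e^(−E₁/kT) / Z = 0.2157/2.216 = 0.097.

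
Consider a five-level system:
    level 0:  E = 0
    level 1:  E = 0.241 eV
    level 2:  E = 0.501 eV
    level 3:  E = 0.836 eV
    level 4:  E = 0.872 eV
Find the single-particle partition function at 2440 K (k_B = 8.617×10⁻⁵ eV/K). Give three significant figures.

k_BT = 8.617×10⁻⁵ × 2440 K = 0.21025 eV.
Eᵢ/kT = 0, 1.1463, 2.3829, 3.9762, 4.1474.
Z = Σ e^(−Eᵢ/kT) = e^(−0) + e^(−1.1463) + e^(−2.3829) + e^(−3.9762) + e^(−4.1474) = 1.0000 + 0.31781 + 0.092283 + 0.018757 + 0.015805 = 1.4447.

Z = 1.44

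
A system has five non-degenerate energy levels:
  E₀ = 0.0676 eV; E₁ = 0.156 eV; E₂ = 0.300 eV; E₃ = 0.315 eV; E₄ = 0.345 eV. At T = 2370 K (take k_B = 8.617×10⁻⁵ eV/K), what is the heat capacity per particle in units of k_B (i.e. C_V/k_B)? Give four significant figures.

k_BT = 8.617×10⁻⁵ × 2370 K = 0.204223 eV.
Eᵢ/kT = 0.331011, 0.763871, 1.46898, 1.54243, 1.68933.
Z = Σ e^(−Eᵢ/kT) = e^(−0.331011) + e^(−0.763871) + e^(−1.46898) + e^(−1.54243) + e^(−1.68933) = 0.718197 + 0.465860 + 0.230160 + 0.213861 + 0.184643 = 1.81272.
⟨E⟩ = 0.177270 eV, ⟨E²⟩ = 0.0433222 eV².
C_V/k_B = (⟨E²⟩ − ⟨E⟩²)/(kT)² = (0.0433222 − 0.0314247)/0.0417070 = 0.2853.

0.2853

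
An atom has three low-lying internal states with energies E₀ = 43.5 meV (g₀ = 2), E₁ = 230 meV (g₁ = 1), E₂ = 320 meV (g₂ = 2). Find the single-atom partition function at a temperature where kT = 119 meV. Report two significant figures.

Z = 1.7

Eᵢ/kT = 0.3655, 1.933, 2.689.
Z = Σ gᵢe^(−Eᵢ/kT) = 2·e^(−0.3655) + 1·e^(−1.933) + 2·e^(−2.689) = 1.388 + 0.1447 + 0.1359 = 1.669.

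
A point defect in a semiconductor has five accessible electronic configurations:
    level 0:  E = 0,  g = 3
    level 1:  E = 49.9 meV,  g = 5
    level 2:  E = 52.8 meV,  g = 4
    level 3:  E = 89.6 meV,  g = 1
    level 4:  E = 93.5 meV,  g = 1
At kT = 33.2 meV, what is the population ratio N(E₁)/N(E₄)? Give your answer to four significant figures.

n₁/n₄ = (g₁/g₄) exp[−(E₁−E₄)/kT] = (5/1) × exp(−(-43.6 meV)/(33.2 meV)) = (5/1) × exp(1.31325) = 18.59.

18.59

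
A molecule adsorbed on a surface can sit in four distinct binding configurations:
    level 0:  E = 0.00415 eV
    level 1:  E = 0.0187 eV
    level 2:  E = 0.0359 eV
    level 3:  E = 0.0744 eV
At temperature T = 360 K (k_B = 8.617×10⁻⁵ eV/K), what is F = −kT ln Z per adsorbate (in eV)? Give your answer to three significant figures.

-0.0187 eV

k_BT = 8.617×10⁻⁵ × 360 K = 0.031021 eV.
Eᵢ/kT = 0.13378, 0.60282, 1.1573, 2.3984.
Z = Σ e^(−Eᵢ/kT) = e^(−0.13378) + e^(−0.60282) + e^(−1.1573) + e^(−2.3984) = 0.87478 + 0.54727 + 0.31433 + 0.090863 = 1.8272.
F = −kT ln Z = −0.031021 × ln(1.8272) = −0.031021 × 0.60278 = -0.0187 eV.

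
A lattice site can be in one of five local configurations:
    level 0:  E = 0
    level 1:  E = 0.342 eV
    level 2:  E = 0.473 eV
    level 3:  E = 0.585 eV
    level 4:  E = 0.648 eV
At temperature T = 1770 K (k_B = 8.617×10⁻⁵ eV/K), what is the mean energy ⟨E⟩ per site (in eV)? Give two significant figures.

k_BT = 8.617×10⁻⁵ × 1770 K = 0.1525 eV.
Eᵢ/kT = 0, 2.243, 3.102, 3.836, 4.249.
Z = Σ e^(−Eᵢ/kT) = e^(−0) + e^(−2.243) + e^(−3.102) + e^(−3.836) + e^(−4.249) = 1.000 + 0.1061 + 0.04496 + 0.02158 + 0.01428 = 1.187.
⟨E⟩ = Σ Eᵢ e^(−Eᵢ/kT) / Z = (0·1.000 + 0.342·0.1061 + 0.473·0.04496 + 0.585·0.02158 + 0.648·0.01428) / 1.187 = 0.067 eV.

0.067 eV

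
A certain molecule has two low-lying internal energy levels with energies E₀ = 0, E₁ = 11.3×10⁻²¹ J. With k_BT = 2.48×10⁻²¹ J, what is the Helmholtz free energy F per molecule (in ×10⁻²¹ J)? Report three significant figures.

Eᵢ/kT = 0, 4.5565.
Z = Σ e^(−Eᵢ/kT) = e^(−0) + e^(−4.5565) = 1.0000 + 0.010499 = 1.0105.
F = −kT ln Z = −2.48 × ln(1.0105) = −2.48 × 0.010445 = -0.0259 ×10⁻²¹ J.

-0.0259 ×10⁻²¹ J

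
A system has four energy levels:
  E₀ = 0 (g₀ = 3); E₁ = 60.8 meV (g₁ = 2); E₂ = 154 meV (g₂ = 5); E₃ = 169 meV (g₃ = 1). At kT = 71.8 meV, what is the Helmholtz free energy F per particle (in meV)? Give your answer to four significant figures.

-108.6 meV

Eᵢ/kT = 0, 0.846797, 2.14485, 2.35376.
Z = Σ gᵢe^(−Eᵢ/kT) = 3·e^(−0) + 2·e^(−0.846797) + 5·e^(−2.14485) + 1·e^(−2.35376) = 3.00000 + 0.857572 + 0.585428 + 0.0950112 = 4.53801.
F = −kT ln Z = −71.8 × ln(4.53801) = −71.8 × 1.51249 = -108.6 meV.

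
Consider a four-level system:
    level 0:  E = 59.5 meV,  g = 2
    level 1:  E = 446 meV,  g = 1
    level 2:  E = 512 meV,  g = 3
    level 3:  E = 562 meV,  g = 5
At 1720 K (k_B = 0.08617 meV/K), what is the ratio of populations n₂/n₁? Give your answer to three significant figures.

k_BT = 0.08617 × 1720 K = 148.21 meV.
n₂/n₁ = (g₂/g₁) exp[−(E₂−E₁)/kT] = (3/1) × exp(−(66 meV)/(148.21 meV)) = (3/1) × exp(-0.44531) = 1.92.

1.92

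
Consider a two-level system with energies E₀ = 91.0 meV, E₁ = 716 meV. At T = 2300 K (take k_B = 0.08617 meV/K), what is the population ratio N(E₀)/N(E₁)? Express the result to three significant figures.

23.4

k_BT = 0.08617 × 2300 K = 198.19 meV.
n₀/n₁ = exp[−(E₀−E₁)/kT] = exp(−(-625.0 meV)/(198.19 meV)) = exp(3.1535) = 23.4.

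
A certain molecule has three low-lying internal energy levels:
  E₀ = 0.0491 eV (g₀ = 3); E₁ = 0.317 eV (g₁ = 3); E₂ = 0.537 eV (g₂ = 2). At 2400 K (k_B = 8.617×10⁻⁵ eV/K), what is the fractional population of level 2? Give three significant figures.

0.0471

k_BT = 8.617×10⁻⁵ × 2400 K = 0.20681 eV.
Eᵢ/kT = 0.23742, 1.5328, 2.5966.
Z = Σ gᵢe^(−Eᵢ/kT) = 3·e^(−0.23742) + 3·e^(−1.5328) + 2·e^(−2.5966) = 2.3660 + 0.64779 + 0.14905 = 3.1628.
P₂ = g₂ e^(−E₂/kT) / Z = 0.14905/3.1628 = 0.0471.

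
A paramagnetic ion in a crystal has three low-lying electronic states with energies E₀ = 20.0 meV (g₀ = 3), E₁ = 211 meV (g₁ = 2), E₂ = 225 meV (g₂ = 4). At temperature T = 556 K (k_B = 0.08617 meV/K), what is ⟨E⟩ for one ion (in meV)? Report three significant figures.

k_BT = 0.08617 × 556 K = 47.911 meV.
Eᵢ/kT = 0.41744, 4.4040, 4.6962.
Z = Σ gᵢe^(−Eᵢ/kT) = 3·e^(−0.41744) + 2·e^(−4.4040) + 4·e^(−4.6962) = 1.9762 + 0.024457 + 0.036520 = 2.0372.
⟨E⟩ = Σ Eᵢ gᵢe^(−Eᵢ/kT) / Z = (20.0·1.9762 + 211·0.024457 + 225·0.036520) / 2.0372 = 26.0 meV.

26.0 meV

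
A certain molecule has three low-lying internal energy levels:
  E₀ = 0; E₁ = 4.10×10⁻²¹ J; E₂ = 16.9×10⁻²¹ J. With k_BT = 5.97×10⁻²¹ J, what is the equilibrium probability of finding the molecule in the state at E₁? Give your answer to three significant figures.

Eᵢ/kT = 0, 0.68677, 2.8308.
Z = Σ e^(−Eᵢ/kT) = e^(−0) + e^(−0.68677) + e^(−2.8308) = 1.0000 + 0.50320 + 0.058966 = 1.5622.
P₁ = e^(−E₁/kT) / Z = 0.50320/1.5622 = 0.322.

0.322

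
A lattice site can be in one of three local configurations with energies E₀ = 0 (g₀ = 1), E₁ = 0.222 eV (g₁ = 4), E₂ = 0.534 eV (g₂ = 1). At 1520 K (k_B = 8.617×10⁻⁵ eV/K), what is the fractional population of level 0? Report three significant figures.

0.571

k_BT = 8.617×10⁻⁵ × 1520 K = 0.13098 eV.
Eᵢ/kT = 0, 1.6949, 4.0770.
Z = Σ gᵢe^(−Eᵢ/kT) = 1·e^(−0) + 4·e^(−1.6949) + 1·e^(−4.0770) = 1.0000 + 0.73447 + 0.016958 = 1.7514.
P₀ = g₀ e^(−E₀/kT) / Z = 1.0000/1.7514 = 0.571.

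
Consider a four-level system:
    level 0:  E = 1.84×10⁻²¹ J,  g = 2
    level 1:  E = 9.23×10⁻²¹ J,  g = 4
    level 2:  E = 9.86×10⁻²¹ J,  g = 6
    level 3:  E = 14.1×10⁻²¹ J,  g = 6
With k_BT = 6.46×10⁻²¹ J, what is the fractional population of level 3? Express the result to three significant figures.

Eᵢ/kT = 0.28483, 1.4288, 1.5263, 2.1827.
Z = Σ gᵢe^(−Eᵢ/kT) = 2·e^(−0.28483) + 4·e^(−1.4288) + 6·e^(−1.5263) + 6·e^(−2.1827) = 1.5043 + 0.95839 + 1.3040 + 0.67642 = 4.4431.
P₃ = g₃ e^(−E₃/kT) / Z = 0.67642/4.4431 = 0.152.

0.152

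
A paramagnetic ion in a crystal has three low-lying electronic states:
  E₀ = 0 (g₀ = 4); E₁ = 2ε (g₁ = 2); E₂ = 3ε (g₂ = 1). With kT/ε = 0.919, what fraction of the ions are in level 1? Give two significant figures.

Eᵢ/kT = 0, 2.176, 3.264.
Z = Σ gᵢe^(−Eᵢ/kT) = 4·e^(−0) + 2·e^(−2.176) + 1·e^(−3.264) = 4.000 + 0.2270 + 0.03824 = 4.265.
P₁ = g₁ e^(−E₁/kT) / Z = 0.2270/4.265 = 0.053.

0.053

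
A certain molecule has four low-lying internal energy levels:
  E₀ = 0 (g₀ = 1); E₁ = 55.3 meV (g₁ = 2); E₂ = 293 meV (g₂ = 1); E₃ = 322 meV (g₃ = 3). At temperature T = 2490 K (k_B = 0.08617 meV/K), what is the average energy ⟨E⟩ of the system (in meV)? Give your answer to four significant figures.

108.3 meV

k_BT = 0.08617 × 2490 K = 214.563 meV.
Eᵢ/kT = 0, 0.257733, 1.36557, 1.50072.
Z = Σ gᵢe^(−Eᵢ/kT) = 1·e^(−0) + 2·e^(−0.257733) + 1·e^(−1.36557) + 3·e^(−1.50072) = 1.00000 + 1.54560 + 0.255235 + 0.668909 = 3.46974.
⟨E⟩ = Σ Eᵢ gᵢe^(−Eᵢ/kT) / Z = (0·1.00000 + 55.3·1.54560 + 293·0.255235 + 322·0.668909) / 3.46974 = 108.3 meV.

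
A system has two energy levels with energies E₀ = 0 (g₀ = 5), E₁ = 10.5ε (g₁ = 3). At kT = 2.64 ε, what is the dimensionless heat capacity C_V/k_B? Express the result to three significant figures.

Eᵢ/kT = 0, 3.9773.
Z = Σ gᵢe^(−Eᵢ/kT) = 5·e^(−0) + 3·e^(−3.9773) = 5.0000 + 0.056208 = 5.0562.
⟨E⟩ = 0.11672 ε, ⟨E²⟩ = 1.2256 ε².
C_V/k_B = (⟨E²⟩ − ⟨E⟩²)/(kT)² = (1.2256 − 0.013624)/6.9696 = 0.174.

0.174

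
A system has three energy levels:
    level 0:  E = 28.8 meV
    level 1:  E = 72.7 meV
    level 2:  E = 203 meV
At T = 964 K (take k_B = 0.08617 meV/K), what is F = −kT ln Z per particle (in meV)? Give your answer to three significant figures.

k_BT = 0.08617 × 964 K = 83.068 meV.
Eᵢ/kT = 0.34670, 0.87519, 2.4438.
Z = Σ e^(−Eᵢ/kT) = e^(−0.34670) + e^(−0.87519) + e^(−2.4438) = 0.70702 + 0.41678 + 0.086830 = 1.2106.
F = −kT ln Z = −83.068 × ln(1.2106) = −83.068 × 0.19112 = -15.9 meV.

-15.9 meV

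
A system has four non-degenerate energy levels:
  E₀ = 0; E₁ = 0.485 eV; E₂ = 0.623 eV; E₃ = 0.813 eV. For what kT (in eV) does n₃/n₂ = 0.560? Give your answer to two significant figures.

0.33 eV

n₃/n₂ = exp[−(E₃−E₂)/kT] = 0.560.
⇒ (E₃−E₂)/kT = ln(1/0.560) = ln(1.786) = 0.5800.
kT = 0.190 eV / 0.5800 = 0.33 eV.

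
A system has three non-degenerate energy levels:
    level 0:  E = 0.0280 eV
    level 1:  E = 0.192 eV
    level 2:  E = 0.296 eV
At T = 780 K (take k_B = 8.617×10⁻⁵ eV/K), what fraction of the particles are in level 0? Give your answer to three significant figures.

k_BT = 8.617×10⁻⁵ × 780 K = 0.067213 eV.
Eᵢ/kT = 0.41659, 2.8566, 4.4039.
Z = Σ e^(−Eᵢ/kT) = e^(−0.41659) + e^(−2.8566) + e^(−4.4039) = 0.65929 + 0.057464 + 0.012230 = 0.72898.
P₀ = e^(−E₀/kT) / Z = 0.65929/0.72898 = 0.904.

0.904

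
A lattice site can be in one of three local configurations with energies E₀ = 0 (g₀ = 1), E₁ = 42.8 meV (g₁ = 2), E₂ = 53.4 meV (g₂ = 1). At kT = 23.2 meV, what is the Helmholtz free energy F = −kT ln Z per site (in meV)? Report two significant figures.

-8.1 meV

Eᵢ/kT = 0, 1.845, 2.302.
Z = Σ gᵢe^(−Eᵢ/kT) = 1·e^(−0) + 2·e^(−1.845) + 1·e^(−2.302) = 1.000 + 0.3161 + 0.1001 = 1.416.
F = −kT ln Z = −23.2 × ln(1.416) = −23.2 × 0.3478 = -8.1 meV.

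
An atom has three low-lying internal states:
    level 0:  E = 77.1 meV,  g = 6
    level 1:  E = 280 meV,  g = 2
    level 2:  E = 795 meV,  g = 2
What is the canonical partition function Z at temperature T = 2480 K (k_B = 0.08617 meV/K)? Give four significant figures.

k_BT = 0.08617 × 2480 K = 213.702 meV.
Eᵢ/kT = 0.360783, 1.31024, 3.72013.
Z = Σ gᵢe^(−Eᵢ/kT) = 6·e^(−0.360783) + 2·e^(−1.31024) + 2·e^(−3.72013) = 4.18278 + 0.539511 + 0.0484616 = 4.77075.

Z = 4.771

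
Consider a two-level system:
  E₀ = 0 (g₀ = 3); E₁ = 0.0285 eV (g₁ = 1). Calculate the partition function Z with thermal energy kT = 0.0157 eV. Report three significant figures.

Eᵢ/kT = 0, 1.8153.
Z = Σ gᵢe^(−Eᵢ/kT) = 3·e^(−0) + 1·e^(−1.8153) = 3.0000 + 0.16279 = 3.1628.

Z = 3.16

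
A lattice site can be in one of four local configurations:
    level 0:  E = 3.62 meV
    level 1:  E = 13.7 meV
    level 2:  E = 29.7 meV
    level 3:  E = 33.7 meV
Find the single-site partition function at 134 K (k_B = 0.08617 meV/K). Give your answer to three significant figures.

k_BT = 0.08617 × 134 K = 11.547 meV.
Eᵢ/kT = 0.31350, 1.1865, 2.5721, 2.9185.
Z = Σ e^(−Eᵢ/kT) = e^(−0.31350) + e^(−1.1865) + e^(−2.5721) + e^(−2.9185) = 0.73088 + 0.30529 + 0.076375 + 0.054015 = 1.1666.

Z = 1.17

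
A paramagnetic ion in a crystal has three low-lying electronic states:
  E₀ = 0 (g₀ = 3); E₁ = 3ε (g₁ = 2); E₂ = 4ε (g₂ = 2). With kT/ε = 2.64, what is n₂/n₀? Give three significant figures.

0.147

n₂/n₀ = (g₂/g₀) exp[−(E₂−E₀)/kT] = (2/3) × exp(−(4ε)/(2.64ε)) = (2/3) × exp(-1.5152) = 0.147.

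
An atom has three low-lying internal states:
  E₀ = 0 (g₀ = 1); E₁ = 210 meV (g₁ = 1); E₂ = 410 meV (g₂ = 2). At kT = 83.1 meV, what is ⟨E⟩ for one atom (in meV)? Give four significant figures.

Eᵢ/kT = 0, 2.52708, 4.93381.
Z = Σ gᵢe^(−Eᵢ/kT) = 1·e^(−0) + 1·e^(−2.52708) + 2·e^(−4.93381) = 1.00000 + 0.0798920 + 0.0143980 = 1.09429.
⟨E⟩ = Σ Eᵢ gᵢe^(−Eᵢ/kT) / Z = (0·1.00000 + 210·0.0798920 + 410·0.0143980) / 1.09429 = 20.73 meV.

20.73 meV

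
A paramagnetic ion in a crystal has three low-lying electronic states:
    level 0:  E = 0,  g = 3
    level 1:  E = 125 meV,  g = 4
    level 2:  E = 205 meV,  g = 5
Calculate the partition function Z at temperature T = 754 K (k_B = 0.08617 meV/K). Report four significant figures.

k_BT = 0.08617 × 754 K = 64.9722 meV.
Eᵢ/kT = 0, 1.92390, 3.15520.
Z = Σ gᵢe^(−Eᵢ/kT) = 3·e^(−0) + 4·e^(−1.92390) + 5·e^(−3.15520) = 3.00000 + 0.584145 + 0.213149 = 3.79729.

Z = 3.797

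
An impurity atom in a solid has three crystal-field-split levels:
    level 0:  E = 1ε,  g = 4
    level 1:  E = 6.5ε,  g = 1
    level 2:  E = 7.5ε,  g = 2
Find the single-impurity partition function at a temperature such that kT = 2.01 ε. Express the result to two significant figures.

Eᵢ/kT = 0.4975, 3.234, 3.731.
Z = Σ gᵢe^(−Eᵢ/kT) = 4·e^(−0.4975) + 1·e^(−3.234) + 2·e^(−3.731) = 2.432 + 0.03940 + 0.04794 = 2.519.

Z = 2.5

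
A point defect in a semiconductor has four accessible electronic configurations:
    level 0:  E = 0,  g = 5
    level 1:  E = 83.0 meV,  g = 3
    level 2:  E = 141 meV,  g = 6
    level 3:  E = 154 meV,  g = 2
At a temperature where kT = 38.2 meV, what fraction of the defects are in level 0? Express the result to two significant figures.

Eᵢ/kT = 0, 2.173, 3.691, 4.031.
Z = Σ gᵢe^(−Eᵢ/kT) = 5·e^(−0) + 3·e^(−2.173) + 6·e^(−3.691) + 2·e^(−4.031) = 5.000 + 0.3415 + 0.1497 + 0.03551 = 5.527.
P₀ = g₀ e^(−E₀/kT) / Z = 5.000/5.527 = 0.90.

0.90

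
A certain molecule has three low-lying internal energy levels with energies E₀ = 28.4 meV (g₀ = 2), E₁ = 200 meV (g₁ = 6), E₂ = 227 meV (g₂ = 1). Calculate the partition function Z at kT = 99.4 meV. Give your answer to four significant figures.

Eᵢ/kT = 0.285714, 2.01207, 2.28370.
Z = Σ gᵢe^(−Eᵢ/kT) = 2·e^(−0.285714) + 6·e^(−2.01207) + 1·e^(−2.28370) = 1.50296 + 0.802270 + 0.101906 = 2.40714.

Z = 2.407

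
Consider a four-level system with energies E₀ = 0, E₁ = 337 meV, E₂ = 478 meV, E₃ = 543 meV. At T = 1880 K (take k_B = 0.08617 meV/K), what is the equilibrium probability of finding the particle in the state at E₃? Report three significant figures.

k_BT = 0.08617 × 1880 K = 162.00 meV.
Eᵢ/kT = 0, 2.0802, 2.9506, 3.3519.
Z = Σ e^(−Eᵢ/kT) = e^(−0) + e^(−2.0802) + e^(−2.9506) + e^(−3.3519) = 1.0000 + 0.12491 + 0.052308 + 0.035018 = 1.2122.
P₃ = e^(−E₃/kT) / Z = 0.035018/1.2122 = 0.0289.

0.0289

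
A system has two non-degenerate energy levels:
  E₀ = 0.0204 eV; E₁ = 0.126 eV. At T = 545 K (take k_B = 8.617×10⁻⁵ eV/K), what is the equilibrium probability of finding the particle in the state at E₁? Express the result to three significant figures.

0.0955

k_BT = 8.617×10⁻⁵ × 545 K = 0.046963 eV.
Eᵢ/kT = 0.43438, 2.6830.
Z = Σ e^(−Eᵢ/kT) = e^(−0.43438) + e^(−2.6830) = 0.64767 + 0.068358 = 0.71603.
P₁ = e^(−E₁/kT) / Z = 0.068358/0.71603 = 0.0955.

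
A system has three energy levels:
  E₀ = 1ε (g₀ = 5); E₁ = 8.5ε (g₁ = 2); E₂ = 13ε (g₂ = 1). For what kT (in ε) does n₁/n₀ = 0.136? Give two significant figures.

7.0 ε

n₁/n₀ = (g₁/g₀) exp[−(E₁−E₀)/kT] = 0.136.
⇒ (E₁−E₀)/kT = ln((2/5)/0.136) = ln(2.941) = 1.079.
kT = 7.5ε / 1.079 = 7.0 ε.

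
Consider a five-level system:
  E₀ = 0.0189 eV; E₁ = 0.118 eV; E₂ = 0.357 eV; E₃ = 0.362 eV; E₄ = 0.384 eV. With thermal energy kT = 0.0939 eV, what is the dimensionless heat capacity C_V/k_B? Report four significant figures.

Eᵢ/kT = 0.201278, 1.25666, 3.80192, 3.85517, 4.08946.
Z = Σ e^(−Eᵢ/kT) = e^(−0.201278) + e^(−1.25666) + e^(−3.80192) + e^(−3.85517) + e^(−4.08946) = 0.817685 + 0.284603 + 0.0223279 + 0.0211700 + 0.0167483 = 1.16253.
⟨E⟩ = 0.0611626 eV, ⟨E²⟩ = 0.0106186 eV².
C_V/k_B = (⟨E²⟩ − ⟨E⟩²)/(kT)² = (0.0106186 − 0.00374086)/0.00881721 = 0.7800.

0.7800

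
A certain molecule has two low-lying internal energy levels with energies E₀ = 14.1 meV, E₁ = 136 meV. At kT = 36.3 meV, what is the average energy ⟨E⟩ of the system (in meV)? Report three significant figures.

18.2 meV

Eᵢ/kT = 0.38843, 3.7466.
Z = Σ e^(−Eᵢ/kT) = e^(−0.38843) + e^(−3.7466) = 0.67812 + 0.023598 = 0.70172.
⟨E⟩ = Σ Eᵢ e^(−Eᵢ/kT) / Z = (14.1·0.67812 + 136·0.023598) / 0.70172 = 18.2 meV.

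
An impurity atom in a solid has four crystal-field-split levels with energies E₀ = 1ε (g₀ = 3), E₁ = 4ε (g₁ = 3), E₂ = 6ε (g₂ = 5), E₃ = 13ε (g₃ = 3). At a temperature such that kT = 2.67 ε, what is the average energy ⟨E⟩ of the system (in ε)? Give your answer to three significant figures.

Eᵢ/kT = 0.37453, 1.4981, 2.2472, 4.8689.
Z = Σ gᵢe^(−Eᵢ/kT) = 3·e^(−0.37453) + 3·e^(−1.4981) + 5·e^(−2.2472) + 3·e^(−4.8689) = 2.0628 + 0.67066 + 0.52847 + 0.023045 = 3.2850.
⟨E⟩ = Σ Eᵢ gᵢe^(−Eᵢ/kT) / Z = (1·2.0628 + 4·0.67066 + 6·0.52847 + 13·0.023045) / 3.2850 = 2.50 ε.

2.50 ε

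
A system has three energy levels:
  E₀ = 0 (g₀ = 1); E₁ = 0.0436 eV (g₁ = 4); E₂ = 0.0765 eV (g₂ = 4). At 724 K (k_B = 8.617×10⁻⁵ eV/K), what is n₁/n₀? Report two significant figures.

k_BT = 8.617×10⁻⁵ × 724 K = 0.06239 eV.
n₁/n₀ = (g₁/g₀) exp[−(E₁−E₀)/kT] = (4/1) × exp(−(0.0436 eV)/(0.06239 eV)) = (4/1) × exp(-0.6988) = 2.0.

2.0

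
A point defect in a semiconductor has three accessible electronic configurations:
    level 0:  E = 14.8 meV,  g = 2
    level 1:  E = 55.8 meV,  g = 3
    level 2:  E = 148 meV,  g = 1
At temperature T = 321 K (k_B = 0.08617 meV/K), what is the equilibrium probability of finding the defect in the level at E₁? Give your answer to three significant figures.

0.253

k_BT = 0.08617 × 321 K = 27.661 meV.
Eᵢ/kT = 0.53505, 2.0173, 5.3505.
Z = Σ gᵢe^(−Eᵢ/kT) = 2·e^(−0.53505) + 3·e^(−2.0173) + 1·e^(−5.3505) = 1.1713 + 0.39904 + 0.0047458 = 1.5751.
P₁ = g₁ e^(−E₁/kT) / Z = 0.39904/1.5751 = 0.253.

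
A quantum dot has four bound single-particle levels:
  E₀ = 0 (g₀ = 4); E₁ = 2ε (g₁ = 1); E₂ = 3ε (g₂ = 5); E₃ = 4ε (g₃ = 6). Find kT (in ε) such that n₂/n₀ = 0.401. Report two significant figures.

n₂/n₀ = (g₂/g₀) exp[−(E₂−E₀)/kT] = 0.401.
⇒ (E₂−E₀)/kT = ln((5/4)/0.401) = ln(3.117) = 1.137.
kT = 3ε / 1.137 = 2.6 ε.

2.6 ε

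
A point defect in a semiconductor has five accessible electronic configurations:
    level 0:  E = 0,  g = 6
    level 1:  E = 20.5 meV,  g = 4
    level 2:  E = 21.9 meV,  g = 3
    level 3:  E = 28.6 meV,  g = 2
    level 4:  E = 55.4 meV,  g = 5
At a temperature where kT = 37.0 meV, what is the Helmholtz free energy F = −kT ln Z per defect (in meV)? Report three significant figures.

Eᵢ/kT = 0, 0.55405, 0.59189, 0.77297, 1.4973.
Z = Σ gᵢe^(−Eᵢ/kT) = 6·e^(−0) + 4·e^(−0.55405) + 3·e^(−0.59189) + 2·e^(−0.77297) + 5·e^(−1.4973) = 6.0000 + 2.2985 + 1.6598 + 0.92328 + 1.1187 = 12.000.
F = −kT ln Z = −37.0 × ln(12.000) = −37.0 × 2.4849 = -91.9 meV.

-91.9 meV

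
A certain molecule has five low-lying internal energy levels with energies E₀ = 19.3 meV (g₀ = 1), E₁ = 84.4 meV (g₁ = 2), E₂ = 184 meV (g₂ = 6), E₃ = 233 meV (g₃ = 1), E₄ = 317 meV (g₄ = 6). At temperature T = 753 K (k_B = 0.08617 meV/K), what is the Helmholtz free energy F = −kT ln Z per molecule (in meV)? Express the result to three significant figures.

-34.9 meV

k_BT = 0.08617 × 753 K = 64.886 meV.
Eᵢ/kT = 0.29744, 1.3007, 2.8357, 3.5909, 4.8855.
Z = Σ gᵢe^(−Eᵢ/kT) = 1·e^(−0.29744) + 2·e^(−1.3007) + 6·e^(−2.8357) + 1·e^(−3.5909) + 6·e^(−4.8855) = 0.74272 + 0.54468 + 0.35206 + 0.027574 + 0.045332 = 1.7124.
F = −kT ln Z = −64.886 × ln(1.7124) = −64.886 × 0.53790 = -34.9 meV.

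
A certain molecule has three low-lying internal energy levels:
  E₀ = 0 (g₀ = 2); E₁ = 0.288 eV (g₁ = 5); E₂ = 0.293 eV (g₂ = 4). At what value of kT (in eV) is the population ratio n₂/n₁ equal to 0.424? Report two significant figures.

n₂/n₁ = (g₂/g₁) exp[−(E₂−E₁)/kT] = 0.424.
⇒ (E₂−E₁)/kT = ln((4/5)/0.424) = ln(1.887) = 0.6350.
kT = 0.005 eV / 0.6350 = 0.0079 eV.

0.0079 eV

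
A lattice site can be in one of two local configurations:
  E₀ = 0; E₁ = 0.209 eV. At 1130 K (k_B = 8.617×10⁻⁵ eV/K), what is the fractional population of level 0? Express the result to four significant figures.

k_BT = 8.617×10⁻⁵ × 1130 K = 0.0973721 eV.
Eᵢ/kT = 0, 2.14641.
Z = Σ e^(−Eᵢ/kT) = e^(−0) + e^(−2.14641) = 1.00000 + 0.116903 = 1.11690.
P₀ = e^(−E₀/kT) / Z = 1.00000/1.11690 = 0.8953.

0.8953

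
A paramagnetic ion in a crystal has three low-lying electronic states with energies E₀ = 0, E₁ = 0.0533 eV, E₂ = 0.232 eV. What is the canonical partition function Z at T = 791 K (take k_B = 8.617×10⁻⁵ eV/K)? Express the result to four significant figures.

Z = 1.491

k_BT = 8.617×10⁻⁵ × 791 K = 0.0681605 eV.
Eᵢ/kT = 0, 0.781978, 3.40373.
Z = Σ e^(−Eᵢ/kT) = e^(−0) + e^(−0.781978) + e^(−3.40373) = 1.00000 + 0.457500 + 0.0332490 = 1.49075.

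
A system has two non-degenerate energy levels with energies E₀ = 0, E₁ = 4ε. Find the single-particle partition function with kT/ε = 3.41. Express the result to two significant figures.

Eᵢ/kT = 0, 1.173.
Z = Σ e^(−Eᵢ/kT) = e^(−0) + e^(−1.173) = 1.000 + 0.3094 = 1.309.

Z = 1.3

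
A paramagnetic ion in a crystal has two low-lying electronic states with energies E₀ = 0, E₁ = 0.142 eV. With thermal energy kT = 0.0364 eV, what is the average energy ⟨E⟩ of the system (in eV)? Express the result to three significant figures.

0.00281 eV

Eᵢ/kT = 0, 3.9011.
Z = Σ e^(−Eᵢ/kT) = e^(−0) + e^(−3.9011) = 1.0000 + 0.020220 = 1.0202.
⟨E⟩ = Σ Eᵢ e^(−Eᵢ/kT) / Z = (0·1.0000 + 0.142·0.020220) / 1.0202 = 0.00281 eV.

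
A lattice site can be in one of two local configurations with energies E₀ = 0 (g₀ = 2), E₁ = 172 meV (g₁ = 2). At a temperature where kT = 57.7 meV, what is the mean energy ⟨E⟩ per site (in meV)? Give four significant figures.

Eᵢ/kT = 0, 2.98094.
Z = Σ gᵢe^(−Eᵢ/kT) = 2·e^(−0) + 2·e^(−2.98094) = 2.00000 + 0.101490 = 2.10149.
⟨E⟩ = Σ Eᵢ gᵢe^(−Eᵢ/kT) / Z = (0·2.00000 + 172·0.101490) / 2.10149 = 8.307 meV.

8.307 meV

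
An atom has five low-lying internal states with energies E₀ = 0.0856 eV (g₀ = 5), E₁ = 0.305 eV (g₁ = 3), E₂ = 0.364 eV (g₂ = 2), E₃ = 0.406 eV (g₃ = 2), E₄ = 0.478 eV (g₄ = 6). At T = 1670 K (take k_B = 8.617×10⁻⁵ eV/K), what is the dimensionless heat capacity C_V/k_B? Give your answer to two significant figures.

k_BT = 8.617×10⁻⁵ × 1670 K = 0.1439 eV.
Eᵢ/kT = 0.5949, 2.120, 2.530, 2.821, 3.322.
Z = Σ gᵢe^(−Eᵢ/kT) = 5·e^(−0.5949) + 3·e^(−2.120) + 2·e^(−2.530) + 2·e^(−2.821) + 6·e^(−3.322) = 2.758 + 0.3601 + 0.1593 + 0.1191 + 0.2165 = 3.613.
⟨E⟩ = 0.1538 eV, ⟨E²⟩ = 0.03983 eV².
C_V/k_B = (⟨E²⟩ − ⟨E⟩²)/(kT)² = (0.03983 − 0.02365)/0.02071 = 0.78.

0.78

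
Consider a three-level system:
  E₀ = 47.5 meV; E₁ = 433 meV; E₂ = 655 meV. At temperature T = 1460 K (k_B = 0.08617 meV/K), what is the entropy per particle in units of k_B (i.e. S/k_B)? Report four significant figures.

k_BT = 0.08617 × 1460 K = 125.808 meV.
Eᵢ/kT = 0.377559, 3.44175, 5.20635.
Z = Σ e^(−Eᵢ/kT) = e^(−0.377559) + e^(−3.44175) + e^(−5.20635) = 0.685533 + 0.0320086 + 0.00548165 = 0.723023.
⟨E⟩ = Σ EᵢPᵢ = 69.1721 meV.
S/k_B = ln Z + ⟨E⟩/kT = ln(0.723023) + 69.1721/125.808 = -0.324314 + 0.549823 = 0.2255.

0.2255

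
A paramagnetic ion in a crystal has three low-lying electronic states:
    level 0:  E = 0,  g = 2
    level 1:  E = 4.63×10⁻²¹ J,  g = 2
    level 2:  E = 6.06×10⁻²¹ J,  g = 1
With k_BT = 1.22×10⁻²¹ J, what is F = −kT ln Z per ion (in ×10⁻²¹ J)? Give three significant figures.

Eᵢ/kT = 0, 3.7951, 4.9672.
Z = Σ gᵢe^(−Eᵢ/kT) = 2·e^(−0) + 2·e^(−3.7951) + 1·e^(−4.9672) = 2.0000 + 0.044961 + 0.0069626 = 2.0519.
F = −kT ln Z = −1.22 × ln(2.0519) = −1.22 × 0.71877 = -0.877 ×10⁻²¹ J.

-0.877 ×10⁻²¹ J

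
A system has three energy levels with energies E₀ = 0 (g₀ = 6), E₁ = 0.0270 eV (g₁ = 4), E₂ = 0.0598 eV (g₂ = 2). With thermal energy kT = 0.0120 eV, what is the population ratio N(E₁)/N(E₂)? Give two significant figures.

n₁/n₂ = (g₁/g₂) exp[−(E₁−E₂)/kT] = (4/2) × exp(−(-0.0328 eV)/(0.0120 eV)) = (4/2) × exp(2.733) = 31.

31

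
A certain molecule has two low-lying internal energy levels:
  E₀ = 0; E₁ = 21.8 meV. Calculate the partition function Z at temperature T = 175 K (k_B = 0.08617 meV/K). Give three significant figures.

k_BT = 0.08617 × 175 K = 15.080 meV.
Eᵢ/kT = 0, 1.4456.
Z = Σ e^(−Eᵢ/kT) = e^(−0) + e^(−1.4456) = 1.0000 + 0.23560 = 1.2356.

Z = 1.24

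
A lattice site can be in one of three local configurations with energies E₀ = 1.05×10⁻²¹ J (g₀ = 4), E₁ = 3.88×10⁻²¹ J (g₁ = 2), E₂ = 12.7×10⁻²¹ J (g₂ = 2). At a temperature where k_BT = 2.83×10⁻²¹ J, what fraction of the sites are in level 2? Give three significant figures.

0.00684

Eᵢ/kT = 0.37102, 1.3710, 4.4876.
Z = Σ gᵢe^(−Eᵢ/kT) = 4·e^(−0.37102) + 2·e^(−1.3710) + 2·e^(−4.4876) = 2.7601 + 0.50771 + 0.022495 = 3.2903.
P₂ = g₂ e^(−E₂/kT) / Z = 0.022495/3.2903 = 0.00684.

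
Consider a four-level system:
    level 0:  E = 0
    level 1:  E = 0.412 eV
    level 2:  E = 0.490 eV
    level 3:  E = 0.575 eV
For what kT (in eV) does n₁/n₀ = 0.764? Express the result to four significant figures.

1.531 eV

n₁/n₀ = exp[−(E₁−E₀)/kT] = 0.764.
⇒ (E₁−E₀)/kT = ln(1/0.764) = ln(1.30890) = 0.269187.
kT = 0.412 eV / 0.269187 = 1.531 eV.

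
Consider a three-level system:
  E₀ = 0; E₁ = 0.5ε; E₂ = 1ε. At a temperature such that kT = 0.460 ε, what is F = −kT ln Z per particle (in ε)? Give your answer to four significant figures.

-0.1712 ε

Eᵢ/kT = 0, 1.08696, 2.17391.
Z = Σ e^(−Eᵢ/kT) = e^(−0) + e^(−1.08696) + e^(−2.17391) = 1.00000 + 0.337240 + 0.113732 = 1.45097.
F = −kT ln Z = −0.460 × ln(1.45097) = −0.460 × 0.372232 = -0.1712 ε.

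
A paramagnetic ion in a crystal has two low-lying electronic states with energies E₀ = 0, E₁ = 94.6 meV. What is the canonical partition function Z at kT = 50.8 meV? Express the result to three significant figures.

Z = 1.16

Eᵢ/kT = 0, 1.8622.
Z = Σ e^(−Eᵢ/kT) = e^(−0) + e^(−1.8622) = 1.0000 + 0.15533 = 1.1553.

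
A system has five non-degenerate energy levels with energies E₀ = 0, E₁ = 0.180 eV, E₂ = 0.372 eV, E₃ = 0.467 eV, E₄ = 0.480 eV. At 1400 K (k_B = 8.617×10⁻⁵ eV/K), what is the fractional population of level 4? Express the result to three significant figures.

k_BT = 8.617×10⁻⁵ × 1400 K = 0.12064 eV.
Eᵢ/kT = 0, 1.4920, 3.0836, 3.8710, 3.9788.
Z = Σ e^(−Eᵢ/kT) = e^(−0) + e^(−1.4920) + e^(−3.0836) + e^(−3.8710) + e^(−3.9788) = 1.0000 + 0.22492 + 0.045794 + 0.020838 + 0.018708 = 1.3103.
P₄ = e^(−E₄/kT) / Z = 0.018708/1.3103 = 0.0143.

0.0143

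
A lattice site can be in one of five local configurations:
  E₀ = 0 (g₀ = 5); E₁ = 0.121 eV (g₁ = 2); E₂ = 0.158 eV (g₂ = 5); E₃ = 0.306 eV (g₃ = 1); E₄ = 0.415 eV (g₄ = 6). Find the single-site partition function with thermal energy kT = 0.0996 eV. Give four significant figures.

Z = 6.756

Eᵢ/kT = 0, 1.21486, 1.58635, 3.07229, 4.16667.
Z = Σ gᵢe^(−Eᵢ/kT) = 5·e^(−0) + 2·e^(−1.21486) + 5·e^(−1.58635) + 1·e^(−3.07229) + 6·e^(−4.16667) = 5.00000 + 0.593503 + 1.02336 + 0.0463150 + 0.0930228 = 6.75620.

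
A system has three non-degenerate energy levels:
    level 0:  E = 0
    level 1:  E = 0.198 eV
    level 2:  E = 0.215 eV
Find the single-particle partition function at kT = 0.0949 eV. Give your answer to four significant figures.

Eᵢ/kT = 0, 2.08641, 2.26554.
Z = Σ e^(−Eᵢ/kT) = e^(−0) + e^(−2.08641) + e^(−2.26554) = 1.00000 + 0.124132 + 0.103774 = 1.22791.

Z = 1.228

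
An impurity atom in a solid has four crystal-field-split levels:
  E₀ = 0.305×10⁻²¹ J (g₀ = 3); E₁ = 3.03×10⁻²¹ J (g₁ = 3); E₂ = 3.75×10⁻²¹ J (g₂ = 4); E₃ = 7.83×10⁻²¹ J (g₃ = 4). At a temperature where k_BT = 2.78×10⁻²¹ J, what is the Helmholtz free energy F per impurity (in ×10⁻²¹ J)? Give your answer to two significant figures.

-4.5 ×10⁻²¹ J

Eᵢ/kT = 0.1097, 1.090, 1.349, 2.817.
Z = Σ gᵢe^(−Eᵢ/kT) = 3·e^(−0.1097) + 3·e^(−1.090) + 4·e^(−1.349) + 4·e^(−2.817) = 2.688 + 1.009 + 1.038 + 0.2391 = 4.974.
F = −kT ln Z = −2.78 × ln(4.974) = −2.78 × 1.604 = -4.5 ×10⁻²¹ J.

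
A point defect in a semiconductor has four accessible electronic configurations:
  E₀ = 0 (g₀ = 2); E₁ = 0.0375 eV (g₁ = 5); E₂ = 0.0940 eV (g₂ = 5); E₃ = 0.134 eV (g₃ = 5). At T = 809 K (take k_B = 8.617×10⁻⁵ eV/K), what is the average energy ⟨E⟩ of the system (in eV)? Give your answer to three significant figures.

k_BT = 8.617×10⁻⁵ × 809 K = 0.069712 eV.
Eᵢ/kT = 0, 0.53793, 1.3484, 1.9222.
Z = Σ gᵢe^(−Eᵢ/kT) = 2·e^(−0) + 5·e^(−0.53793) + 5·e^(−1.3484) + 5·e^(−1.9222) = 2.0000 + 2.9198 + 1.2983 + 0.73142 = 6.9495.
⟨E⟩ = Σ Eᵢ gᵢe^(−Eᵢ/kT) / Z = (0·2.0000 + 0.0375·2.9198 + 0.0940·1.2983 + 0.134·0.73142) / 6.9495 = 0.0474 eV.

0.0474 eV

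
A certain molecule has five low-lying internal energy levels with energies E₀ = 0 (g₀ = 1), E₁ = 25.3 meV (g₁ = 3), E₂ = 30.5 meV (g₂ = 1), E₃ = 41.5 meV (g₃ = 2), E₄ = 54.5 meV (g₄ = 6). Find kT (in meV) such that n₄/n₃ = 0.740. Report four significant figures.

9.288 meV

n₄/n₃ = (g₄/g₃) exp[−(E₄−E₃)/kT] = 0.740.
⇒ (E₄−E₃)/kT = ln((6/2)/0.740) = ln(4.05405) = 1.39972.
kT = 13.0 meV / 1.39972 = 9.288 meV.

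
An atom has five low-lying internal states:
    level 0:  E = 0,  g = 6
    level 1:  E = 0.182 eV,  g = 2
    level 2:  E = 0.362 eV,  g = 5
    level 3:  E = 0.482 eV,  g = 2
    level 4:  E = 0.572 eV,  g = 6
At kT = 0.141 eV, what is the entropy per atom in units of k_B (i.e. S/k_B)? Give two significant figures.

2.3

Eᵢ/kT = 0, 1.291, 2.567, 3.418, 4.057.
Z = Σ gᵢe^(−Eᵢ/kT) = 6·e^(−0) + 2·e^(−1.291) + 5·e^(−2.567) + 2·e^(−3.418) + 6·e^(−4.057) = 6.000 + 0.5500 + 0.3838 + 0.06556 + 0.1038 = 7.103.
⟨E⟩ = Σ EᵢPᵢ = 0.04646 eV.
S/k_B = ln Z + ⟨E⟩/kT = ln(7.103) + 0.04646/0.141 = 1.961 + 0.3295 = 2.3.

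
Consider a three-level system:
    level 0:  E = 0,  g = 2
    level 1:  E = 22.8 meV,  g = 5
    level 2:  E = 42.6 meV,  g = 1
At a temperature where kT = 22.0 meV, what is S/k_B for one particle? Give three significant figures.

1.91

Eᵢ/kT = 0, 1.0364, 1.9364.
Z = Σ gᵢe^(−Eᵢ/kT) = 2·e^(−0) + 5·e^(−1.0364) + 1·e^(−1.9364) = 2.0000 + 1.7736 + 0.14422 = 3.9178.
⟨E⟩ = Σ EᵢPᵢ = 11.890 meV.
S/k_B = ln Z + ⟨E⟩/kT = ln(3.9178) + 11.890/22.0 = 1.3655 + 0.54045 = 1.91.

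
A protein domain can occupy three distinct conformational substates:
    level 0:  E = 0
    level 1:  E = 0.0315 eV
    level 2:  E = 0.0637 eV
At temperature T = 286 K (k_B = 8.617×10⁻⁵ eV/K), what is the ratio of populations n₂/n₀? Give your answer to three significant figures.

0.0754

k_BT = 8.617×10⁻⁵ × 286 K = 0.024645 eV.
n₂/n₀ = exp[−(E₂−E₀)/kT] = exp(−(0.0637 eV)/(0.024645 eV)) = exp(-2.5847) = 0.0754.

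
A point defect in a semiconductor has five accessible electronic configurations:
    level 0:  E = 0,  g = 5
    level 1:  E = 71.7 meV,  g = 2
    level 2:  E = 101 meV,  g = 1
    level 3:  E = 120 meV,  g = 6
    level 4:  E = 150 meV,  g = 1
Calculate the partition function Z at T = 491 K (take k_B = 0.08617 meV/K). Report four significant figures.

k_BT = 0.08617 × 491 K = 42.3095 meV.
Eᵢ/kT = 0, 1.69465, 2.38717, 2.83624, 3.54530.
Z = Σ gᵢe^(−Eᵢ/kT) = 5·e^(−0) + 2·e^(−1.69465) + 1·e^(−2.38717) + 6·e^(−2.83624) + 1·e^(−3.54530) = 5.00000 + 0.367327 + 0.0918894 + 0.351875 + 0.0288600 = 5.83995.

Z = 5.840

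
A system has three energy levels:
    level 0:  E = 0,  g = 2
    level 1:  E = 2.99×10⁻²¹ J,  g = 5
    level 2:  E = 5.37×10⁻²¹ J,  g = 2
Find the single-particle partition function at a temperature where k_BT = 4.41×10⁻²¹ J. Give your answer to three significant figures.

Eᵢ/kT = 0, 0.67800, 1.2177.
Z = Σ gᵢe^(−Eᵢ/kT) = 2·e^(−0) + 5·e^(−0.67800) + 2·e^(−1.2177) = 2.0000 + 2.5382 + 0.59182 = 5.1300.

Z = 5.13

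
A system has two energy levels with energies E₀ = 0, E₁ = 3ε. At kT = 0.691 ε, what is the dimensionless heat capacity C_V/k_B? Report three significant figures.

0.239

Eᵢ/kT = 0, 4.3415.
Z = Σ e^(−Eᵢ/kT) = e^(−0) + e^(−4.3415) = 1.0000 + 0.013017 = 1.0130.
⟨E⟩ = 0.038550 ε, ⟨E²⟩ = 0.11565 ε².
C_V/k_B = (⟨E²⟩ − ⟨E⟩²)/(kT)² = (0.11565 − 0.0014861)/0.47748 = 0.239.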